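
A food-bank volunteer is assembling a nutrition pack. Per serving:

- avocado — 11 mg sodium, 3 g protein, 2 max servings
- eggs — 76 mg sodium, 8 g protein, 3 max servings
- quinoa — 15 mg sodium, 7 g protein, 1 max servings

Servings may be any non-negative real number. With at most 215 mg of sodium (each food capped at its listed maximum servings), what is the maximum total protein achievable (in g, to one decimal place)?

31.7 g

Protein per mg sodium: quinoa 0.4667, avocado 0.2727, eggs 0.1053.
Take 1 serving of quinoa: uses 15 mg sodium, +7.0 g protein (running total 7.0 g).
Take 2 servings of avocado: uses 22 mg sodium, +6.0 g protein (running total 13.0 g).
Take 2.342 servings of eggs: uses 178 mg sodium, +18.7 g protein (running total 31.7 g).
Greedy by best ratio exhausts the sodium allowance optimally: 31.7 g.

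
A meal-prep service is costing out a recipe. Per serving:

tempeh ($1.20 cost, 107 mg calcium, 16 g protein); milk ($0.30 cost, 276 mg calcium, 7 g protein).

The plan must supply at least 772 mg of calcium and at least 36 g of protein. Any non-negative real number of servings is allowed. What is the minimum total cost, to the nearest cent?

$1.54

tempeh only: max(772/107, 36/16) = 7.215 servings → $8.66.
milk only: max(772/276, 36/7) = 5.143 servings → $1.54.
tempeh + milk with both tight: 1.236 servings and 2.318 servings → $2.18.
Cheapest feasible corner: $1.54.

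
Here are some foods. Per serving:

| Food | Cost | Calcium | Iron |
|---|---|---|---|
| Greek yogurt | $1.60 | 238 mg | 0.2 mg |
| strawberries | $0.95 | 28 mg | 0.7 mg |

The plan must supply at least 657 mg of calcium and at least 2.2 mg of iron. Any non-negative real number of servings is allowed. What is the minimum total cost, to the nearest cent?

A basic optimal solution has at most two foods positive. Try each food alone and each pair with both targets met exactly.
Greek yogurt only: max(657/238, 2.2/0.2) = 11 servings → $17.60.
strawberries only: max(657/28, 2.2/0.7) = 23.46 servings → $22.29.
Greek yogurt + strawberries with both tight: 2.474 servings and 2.436 servings → $6.27.
So the least-cost plan costs $6.27.

$6.27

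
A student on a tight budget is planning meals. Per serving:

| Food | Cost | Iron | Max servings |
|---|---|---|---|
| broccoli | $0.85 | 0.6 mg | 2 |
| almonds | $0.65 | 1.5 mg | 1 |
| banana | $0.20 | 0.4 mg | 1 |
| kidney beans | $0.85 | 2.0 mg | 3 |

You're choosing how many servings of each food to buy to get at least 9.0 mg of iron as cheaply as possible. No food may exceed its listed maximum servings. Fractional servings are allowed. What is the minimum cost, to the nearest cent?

$4.96

Cost per mg of iron: kidney beans $0.4250, almonds $0.4333, banana $0.5000, broccoli $1.4167.
Take 3 servings of kidney beans: +6.0 mg iron for $2.55 (total $2.55, still need 3.0 mg).
Take 1 serving of almonds: +1.5 mg iron for $0.65 (total $3.20, still need 1.5 mg).
Take 1 serving of banana: +0.4 mg iron for $0.20 (total $3.40, still need 1.1 mg).
Take 1.833 servings of broccoli: +1.1 mg iron for $1.56 (total $4.96, still need 0.0 mg).
Greedy by cheapest-per-mg is optimal for a single linear constraint, so the minimum cost is $4.96.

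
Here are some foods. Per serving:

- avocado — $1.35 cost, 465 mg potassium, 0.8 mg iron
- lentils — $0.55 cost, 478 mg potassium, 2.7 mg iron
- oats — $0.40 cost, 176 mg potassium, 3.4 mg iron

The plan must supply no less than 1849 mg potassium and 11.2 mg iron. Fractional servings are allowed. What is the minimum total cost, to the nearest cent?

For a min-cost LP with two ≥-constraints, a basic feasible solution has at most two positive variables.
avocado only: max(1849/465, 11.2/0.8) = 14 servings → $18.90.
lentils only: max(1849/478, 11.2/2.7) = 4.148 servings → $2.28.
oats only: max(1849/176, 11.2/3.4) = 10.51 servings → $4.20.
avocado + lentils with both targets exact would need a negative amount; discard.
avocado + oats with both tight: 2.996 servings and 2.589 servings → $5.08.
lentils + oats with both tight: 3.753 servings and 0.3142 servings → $2.19.
Cheapest feasible corner: $2.19.

$2.19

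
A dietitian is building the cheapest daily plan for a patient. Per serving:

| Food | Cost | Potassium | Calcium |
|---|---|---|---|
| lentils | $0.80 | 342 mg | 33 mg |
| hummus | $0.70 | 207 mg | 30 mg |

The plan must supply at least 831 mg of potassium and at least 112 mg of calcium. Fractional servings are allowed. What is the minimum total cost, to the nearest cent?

$2.63

An LP optimum is at a vertex; with two nutrient constraints at most two foods are used. Check each candidate.
lentils only: max(831/342, 112/33) = 3.394 servings → $2.72.
hummus only: max(831/207, 112/30) = 4.014 servings → $2.81.
lentils + hummus with both tight: 0.5092 servings and 3.173 servings → $2.63.
The minimum over all feasible corners is $2.63.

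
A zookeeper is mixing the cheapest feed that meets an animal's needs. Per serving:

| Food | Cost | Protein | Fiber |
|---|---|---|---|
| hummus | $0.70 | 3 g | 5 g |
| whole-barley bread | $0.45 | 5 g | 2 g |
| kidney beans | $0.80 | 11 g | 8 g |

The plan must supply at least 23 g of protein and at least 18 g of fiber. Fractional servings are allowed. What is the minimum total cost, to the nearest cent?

$1.80

For a min-cost LP with two ≥-constraints, a basic feasible solution has at most two positive variables.
hummus only: max(23/3, 18/5) = 7.667 servings → $5.37.
whole-barley bread only: max(23/5, 18/2) = 9 servings → $4.05.
kidney beans only: max(23/11, 18/8) = 2.25 servings → $1.80.
hummus + whole-barley bread with both tight: 2.316 servings and 3.211 servings → $3.07.
hummus + kidney beans with both tight: 0.4516 servings and 1.968 servings → $1.89.
whole-barley bread + kidney beans: the both-tight solution has a negative serving — not a feasible corner.
So the least-cost plan costs $1.80.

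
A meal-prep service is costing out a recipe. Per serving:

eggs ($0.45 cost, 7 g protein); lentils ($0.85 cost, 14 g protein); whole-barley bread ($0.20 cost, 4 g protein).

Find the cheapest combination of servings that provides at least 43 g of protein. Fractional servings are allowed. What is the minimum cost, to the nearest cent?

Cost per g of protein: whole-barley bread $0.0500, lentils $0.0607, eggs $0.0643.
With no serving limits, use only whole-barley bread: 43 g / 4 g = 10.75 servings × $0.20 = $2.15.

$2.15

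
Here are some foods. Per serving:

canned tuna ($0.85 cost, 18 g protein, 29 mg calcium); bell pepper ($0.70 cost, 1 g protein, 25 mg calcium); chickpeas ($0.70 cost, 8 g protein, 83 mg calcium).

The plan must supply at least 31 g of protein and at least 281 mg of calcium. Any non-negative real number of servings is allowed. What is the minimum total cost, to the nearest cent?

With two linear requirements the optimum uses one or two foods; enumerate the corners.
canned tuna only: max(31/18, 281/29) = 9.69 servings → $8.24.
bell pepper only: max(31/1, 281/25) = 31 servings → $21.70.
chickpeas only: max(31/8, 281/83) = 3.875 servings → $2.71.
canned tuna + bell pepper with both tight: 1.173 servings and 9.879 servings → $7.91.
canned tuna + chickpeas with both tight: 0.2575 servings and 3.296 servings → $2.53.
bell pepper + chickpeas: the both-tight solution has a negative serving — not a feasible corner.
Cheapest feasible corner: $2.53.

$2.53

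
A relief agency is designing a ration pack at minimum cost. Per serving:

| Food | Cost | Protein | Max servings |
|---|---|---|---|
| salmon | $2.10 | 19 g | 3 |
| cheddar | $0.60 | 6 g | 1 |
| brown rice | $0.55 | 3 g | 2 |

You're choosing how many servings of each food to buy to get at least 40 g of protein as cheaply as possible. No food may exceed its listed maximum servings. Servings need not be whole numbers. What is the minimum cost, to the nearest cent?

Cost per g of protein: cheddar $0.1000, salmon $0.1105, brown rice $0.1833.
Take 1 serving of cheddar: +6.0 g protein for $0.60 (total $0.60, still need 34.0 g).
Take 1.789 servings of salmon: +34.0 g protein for $3.76 (total $4.36, still need 0.0 g).
Greedy by cheapest-per-g is optimal for a single linear constraint, so the minimum cost is $4.36.

$4.36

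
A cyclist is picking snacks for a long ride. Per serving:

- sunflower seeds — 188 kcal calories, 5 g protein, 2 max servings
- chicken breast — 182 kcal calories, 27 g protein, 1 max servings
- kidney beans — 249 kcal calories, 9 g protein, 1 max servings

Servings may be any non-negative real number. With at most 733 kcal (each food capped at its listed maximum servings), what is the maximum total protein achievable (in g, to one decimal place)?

Protein per kcal: chicken breast 0.1484, kidney beans 0.03614, sunflower seeds 0.0266.
Take 1 serving of chicken breast: uses 182 kcal, +27.0 g protein (running total 27.0 g).
Take 1 serving of kidney beans: uses 249 kcal, +9.0 g protein (running total 36.0 g).
Take 1.606 servings of sunflower seeds: uses 302 kcal, +8.0 g protein (running total 44.0 g).
Filling greedily by protein-per-kcal is optimal for one linear limit, giving 44.0 g.

44.0 g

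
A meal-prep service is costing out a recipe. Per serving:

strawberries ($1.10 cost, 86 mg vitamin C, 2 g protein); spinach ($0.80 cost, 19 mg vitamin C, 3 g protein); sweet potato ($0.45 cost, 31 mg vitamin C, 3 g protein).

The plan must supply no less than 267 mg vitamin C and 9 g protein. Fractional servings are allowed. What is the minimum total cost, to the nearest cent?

The cheapest plan sits at a corner of the feasible region — with two constraints it uses at most two foods.
strawberries only: max(267/86, 9/2) = 4.5 servings → $4.95.
spinach only: max(267/19, 9/3) = 14.05 servings → $11.24.
sweet potato only: max(267/31, 9/3) = 8.613 servings → $3.88.
strawberries + spinach with both tight: 2.864 servings and 1.091 servings → $4.02.
strawberries + sweet potato with both tight: 2.663 servings and 1.224 servings → $3.48.
spinach + sweet potato: the both-tight solution has a negative serving — not a feasible corner.
The minimum over all feasible corners is $3.48.

$3.48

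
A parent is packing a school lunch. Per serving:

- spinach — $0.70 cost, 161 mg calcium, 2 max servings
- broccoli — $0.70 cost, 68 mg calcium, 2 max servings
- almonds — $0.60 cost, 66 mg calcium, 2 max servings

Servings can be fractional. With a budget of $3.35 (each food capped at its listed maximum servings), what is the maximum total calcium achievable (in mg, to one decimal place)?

Calcium per dollar: spinach 230, almonds 110, broccoli 97.14.
Take 2 servings of spinach: spends $1.40, +322.0 mg calcium (running total 322.0 mg).
Take 2 servings of almonds: spends $1.20, +132.0 mg calcium (running total 454.0 mg).
Take 1.071 servings of broccoli: spends $0.75, +72.9 mg calcium (running total 526.9 mg).
Filling greedily by calcium-per-dollar is optimal for one linear limit, giving 526.9 mg.

526.9 mg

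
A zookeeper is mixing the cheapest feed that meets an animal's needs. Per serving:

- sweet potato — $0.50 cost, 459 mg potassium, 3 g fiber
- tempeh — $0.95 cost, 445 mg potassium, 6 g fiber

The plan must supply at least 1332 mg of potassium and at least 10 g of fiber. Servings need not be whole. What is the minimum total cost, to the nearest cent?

$1.65

sweet potato only: max(1332/459, 10/3) = 3.333 servings → $1.67.
tempeh only: max(1332/445, 10/6) = 2.993 servings → $2.84.
sweet potato + tempeh with both tight: 2.496 servings and 0.4186 servings → $1.65.
The minimum over all feasible corners is $1.65.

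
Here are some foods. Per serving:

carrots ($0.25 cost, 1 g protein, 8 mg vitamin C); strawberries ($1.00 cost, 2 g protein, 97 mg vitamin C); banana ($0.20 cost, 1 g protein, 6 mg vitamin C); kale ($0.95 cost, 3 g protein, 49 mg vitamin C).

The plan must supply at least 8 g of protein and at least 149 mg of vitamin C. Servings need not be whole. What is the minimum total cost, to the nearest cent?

The cheapest plan sits at a corner of the feasible region — with two constraints it uses at most two foods.
carrots only: max(8/1, 149/8) = 18.62 servings → $4.66.
strawberries only: max(8/2, 149/97) = 4 servings → $4.00.
banana only: max(8/1, 149/6) = 24.83 servings → $4.97.
kale only: max(8/3, 149/49) = 3.041 servings → $2.89.
carrots + strawberries with both tight: 5.901 servings and 1.049 servings → $2.52.
carrots + banana: intersection lies outside the first quadrant.
carrots + kale with both targets exact would need a negative amount; discard.
strawberries + banana with both tight: 1.188 servings and 5.624 servings → $2.31.
strawberries + kale with both tight: 0.285 servings and 2.477 servings → $2.64.
banana + kale: intersection lies outside the first quadrant.
Cheapest feasible corner: $2.31.

$2.31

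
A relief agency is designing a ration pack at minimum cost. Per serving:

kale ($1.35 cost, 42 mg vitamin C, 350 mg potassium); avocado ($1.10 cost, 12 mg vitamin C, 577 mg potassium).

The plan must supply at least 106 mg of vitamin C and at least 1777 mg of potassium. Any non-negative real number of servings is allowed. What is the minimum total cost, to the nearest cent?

kale only: max(106/42, 1777/350) = 5.077 servings → $6.85.
avocado only: max(106/12, 1777/577) = 8.833 servings → $9.72.
kale + avocado with both tight: 1.989 servings and 1.874 servings → $4.75.
So the least-cost plan costs $4.75.

$4.75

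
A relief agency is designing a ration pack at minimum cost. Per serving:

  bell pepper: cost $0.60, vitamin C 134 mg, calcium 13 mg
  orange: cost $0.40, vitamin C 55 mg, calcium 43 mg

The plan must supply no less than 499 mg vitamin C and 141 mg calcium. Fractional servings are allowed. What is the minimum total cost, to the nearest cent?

$2.61

With two linear requirements the optimum uses one or two foods; enumerate the corners.
bell pepper only: max(499/134, 141/13) = 10.85 servings → $6.51.
orange only: max(499/55, 141/43) = 9.073 servings → $3.63.
bell pepper + orange with both tight: 2.715 servings and 2.458 servings → $2.61.
Cheapest feasible corner: $2.61.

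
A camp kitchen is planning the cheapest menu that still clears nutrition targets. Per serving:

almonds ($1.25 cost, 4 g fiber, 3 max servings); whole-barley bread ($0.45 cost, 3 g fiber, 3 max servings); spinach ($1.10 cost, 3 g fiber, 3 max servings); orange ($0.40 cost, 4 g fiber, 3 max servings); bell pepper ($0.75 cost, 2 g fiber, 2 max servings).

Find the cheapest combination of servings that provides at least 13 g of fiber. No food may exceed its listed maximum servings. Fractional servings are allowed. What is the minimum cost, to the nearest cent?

Cost per g of fiber: orange $0.1000, whole-barley bread $0.1500, almonds $0.3125, spinach $0.3667, bell pepper $0.3750.
Take 3 servings of orange: +12.0 g fiber for $1.20 (total $1.20, still need 1.0 g).
Take 0.3333 servings of whole-barley bread: +1.0 g fiber for $0.15 (total $1.35, still need 0.0 g).
Greedy by cheapest-per-g is optimal for a single linear constraint, so the minimum cost is $1.35.

$1.35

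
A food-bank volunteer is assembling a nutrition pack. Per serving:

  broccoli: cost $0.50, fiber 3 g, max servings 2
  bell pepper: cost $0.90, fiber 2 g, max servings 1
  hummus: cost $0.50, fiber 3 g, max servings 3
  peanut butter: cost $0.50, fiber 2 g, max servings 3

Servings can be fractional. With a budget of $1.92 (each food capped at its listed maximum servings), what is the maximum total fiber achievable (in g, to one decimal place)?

11.5 g

Fiber per dollar: broccoli 6, hummus 6, peanut butter 4, bell pepper 2.222.
Take 2 servings of broccoli: spends $1.00, +6.0 g fiber (running total 6.0 g).
Take 1.84 servings of hummus: spends $0.92, +5.5 g fiber (running total 11.5 g).
Greedy by best ratio exhausts the cost allowance optimally: 11.5 g.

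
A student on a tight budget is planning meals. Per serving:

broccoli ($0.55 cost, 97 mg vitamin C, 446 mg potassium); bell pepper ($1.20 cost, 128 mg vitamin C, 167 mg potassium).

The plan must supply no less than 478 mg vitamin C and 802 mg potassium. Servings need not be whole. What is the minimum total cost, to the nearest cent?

The cheapest plan sits at a corner of the feasible region — with two constraints it uses at most two foods.
broccoli only: max(478/97, 802/446) = 4.928 servings → $2.71.
bell pepper only: max(478/128, 802/167) = 4.802 servings → $5.76.
broccoli + bell pepper with both tight: 0.5583 servings and 3.311 servings → $4.28.
Cheapest feasible corner: $2.71.

$2.71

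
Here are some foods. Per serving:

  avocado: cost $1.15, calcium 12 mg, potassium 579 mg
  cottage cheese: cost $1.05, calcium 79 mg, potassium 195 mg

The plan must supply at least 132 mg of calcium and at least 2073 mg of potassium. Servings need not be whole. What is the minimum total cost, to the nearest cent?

$4.90

At the optimum either one food covers both requirements or two foods hit both targets exactly; no other combination can be cheaper.
avocado only: max(132/12, 2073/579) = 11 servings → $12.65.
cottage cheese only: max(132/79, 2073/195) = 10.63 servings → $11.16.
avocado + cottage cheese with both tight: 3.18 servings and 1.188 servings → $4.90.
So the least-cost plan costs $4.90.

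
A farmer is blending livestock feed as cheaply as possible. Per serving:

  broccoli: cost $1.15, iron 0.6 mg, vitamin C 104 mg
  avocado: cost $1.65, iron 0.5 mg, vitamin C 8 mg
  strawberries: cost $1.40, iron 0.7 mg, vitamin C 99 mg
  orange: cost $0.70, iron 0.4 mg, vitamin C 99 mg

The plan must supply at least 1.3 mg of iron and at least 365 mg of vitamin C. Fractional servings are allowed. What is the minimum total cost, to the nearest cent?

$2.58

Compare the cost at each extreme point of the feasible region.
broccoli only: max(1.3/0.6, 365/104) = 3.51 servings → $4.04.
avocado only: max(1.3/0.5, 365/8) = 45.62 servings → $75.28.
strawberries only: max(1.3/0.7, 365/99) = 3.687 servings → $5.16.
orange only: max(1.3/0.4, 365/99) = 3.687 servings → $2.58.
broccoli + avocado: intersection lies outside the first quadrant.
broccoli + strawberries: intersection lies outside the first quadrant.
broccoli + orange: intersection lies outside the first quadrant.
avocado + strawberries with both targets exact would need a negative amount; discard.
avocado + orange: the both-tight solution has a negative serving — not a feasible corner.
strawberries + orange: the both-tight solution has a negative serving — not a feasible corner.
The minimum over all feasible corners is $2.58.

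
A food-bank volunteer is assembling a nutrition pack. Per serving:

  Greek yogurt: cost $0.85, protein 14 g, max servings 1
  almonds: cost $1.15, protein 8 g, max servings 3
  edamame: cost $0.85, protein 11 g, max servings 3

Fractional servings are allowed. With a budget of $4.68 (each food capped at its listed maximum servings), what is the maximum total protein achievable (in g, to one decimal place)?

Protein per dollar: Greek yogurt 16.47, edamame 12.94, almonds 6.957.
Take 1 serving of Greek yogurt: spends $0.85, +14.0 g protein (running total 14.0 g).
Take 3 servings of edamame: spends $2.55, +33.0 g protein (running total 47.0 g).
Take 1.113 servings of almonds: spends $1.28, +8.9 g protein (running total 55.9 g).
Filling greedily by protein-per-dollar is optimal for one linear limit, giving 55.9 g.

55.9 g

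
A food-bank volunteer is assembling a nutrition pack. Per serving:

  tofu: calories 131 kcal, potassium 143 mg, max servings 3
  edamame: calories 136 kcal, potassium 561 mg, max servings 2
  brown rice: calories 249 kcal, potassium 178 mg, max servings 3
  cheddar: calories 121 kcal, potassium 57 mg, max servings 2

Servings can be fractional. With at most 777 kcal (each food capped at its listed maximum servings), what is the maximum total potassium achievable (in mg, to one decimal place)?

1631.1 mg

Potassium per kcal: edamame 4.125, tofu 1.092, brown rice 0.7149, cheddar 0.4711.
Take 2 servings of edamame: uses 272 kcal, +1122.0 mg potassium (running total 1122.0 mg).
Take 3 servings of tofu: uses 393 kcal, +429.0 mg potassium (running total 1551.0 mg).
Take 0.4498 servings of brown rice: uses 112 kcal, +80.1 mg potassium (running total 1631.1 mg).
Greedy by best ratio exhausts the calories allowance optimally: 1631.1 mg.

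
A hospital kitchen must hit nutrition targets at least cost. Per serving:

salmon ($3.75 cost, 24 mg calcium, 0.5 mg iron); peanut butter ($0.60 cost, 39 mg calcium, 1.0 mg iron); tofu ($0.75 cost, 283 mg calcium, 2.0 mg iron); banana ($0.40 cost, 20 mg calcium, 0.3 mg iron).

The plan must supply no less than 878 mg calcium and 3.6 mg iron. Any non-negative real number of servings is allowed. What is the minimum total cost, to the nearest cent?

A basic optimal solution has at most two foods positive. Try each food alone and each pair with both targets met exactly.
salmon only: max(878/24, 3.6/0.5) = 36.58 servings → $137.19.
peanut butter only: max(878/39, 3.6/1.0) = 22.51 servings → $13.51.
tofu only: max(878/283, 3.6/2.0) = 3.102 servings → $2.33.
banana only: max(878/20, 3.6/0.3) = 43.9 servings → $17.56.
salmon + peanut butter with both targets exact would need a negative amount; discard.
salmon + tofu: the both-tight solution has a negative serving — not a feasible corner.
salmon + banana: intersection lies outside the first quadrant.
peanut butter + tofu: intersection lies outside the first quadrant.
peanut butter + banana: the both-tight solution has a negative serving — not a feasible corner.
tofu + banana: intersection lies outside the first quadrant.
The minimum over all feasible corners is $2.33.

$2.33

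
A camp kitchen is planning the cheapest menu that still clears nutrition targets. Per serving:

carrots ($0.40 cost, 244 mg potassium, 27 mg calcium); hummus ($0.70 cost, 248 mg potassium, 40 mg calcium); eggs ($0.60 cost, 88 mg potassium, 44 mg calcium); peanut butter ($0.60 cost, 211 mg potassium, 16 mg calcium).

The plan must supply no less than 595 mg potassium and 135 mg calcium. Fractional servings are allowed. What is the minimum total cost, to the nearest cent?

With two linear requirements the optimum uses one or two foods; enumerate the corners.
carrots only: max(595/244, 135/27) = 5 servings → $2.00.
hummus only: max(595/248, 135/40) = 3.375 servings → $2.36.
eggs only: max(595/88, 135/44) = 6.761 servings → $4.06.
peanut butter only: max(595/211, 135/16) = 8.438 servings → $5.06.
carrots + hummus: intersection lies outside the first quadrant.
carrots + eggs with both tight: 1.711 servings and 2.019 servings → $1.90.
carrots + peanut butter: the both-tight solution has a negative serving — not a feasible corner.
hummus + eggs with both tight: 1.935 servings and 1.31 servings → $2.14.
hummus + peanut butter with both targets exact would need a negative amount; discard.
eggs + peanut butter with both tight: 2.408 servings and 1.816 servings → $2.53.
So the least-cost plan costs $1.90.

$1.90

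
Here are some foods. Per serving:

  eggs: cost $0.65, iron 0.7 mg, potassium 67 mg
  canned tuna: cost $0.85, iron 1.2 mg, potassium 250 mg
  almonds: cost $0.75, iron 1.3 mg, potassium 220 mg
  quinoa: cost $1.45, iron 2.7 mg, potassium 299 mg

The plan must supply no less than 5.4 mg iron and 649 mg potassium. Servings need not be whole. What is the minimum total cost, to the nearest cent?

eggs only: max(5.4/0.7, 649/67) = 9.687 servings → $6.30.
canned tuna only: max(5.4/1.2, 649/250) = 4.5 servings → $3.83.
almonds only: max(5.4/1.3, 649/220) = 4.154 servings → $3.12.
quinoa only: max(5.4/2.7, 649/299) = 2.171 servings → $3.15.
eggs + canned tuna with both tight: 6.038 servings and 0.9778 servings → $4.76.
eggs + almonds with both tight: 5.146 servings and 1.383 servings → $4.38.
eggs + quinoa: intersection lies outside the first quadrant.
canned tuna + almonds with both targets exact would need a negative amount; discard.
canned tuna + quinoa with both tight: 0.4355 servings and 1.806 servings → $2.99.
almonds + quinoa with both tight: 0.6707 servings and 1.677 servings → $2.93.
So the least-cost plan costs $2.93.

$2.93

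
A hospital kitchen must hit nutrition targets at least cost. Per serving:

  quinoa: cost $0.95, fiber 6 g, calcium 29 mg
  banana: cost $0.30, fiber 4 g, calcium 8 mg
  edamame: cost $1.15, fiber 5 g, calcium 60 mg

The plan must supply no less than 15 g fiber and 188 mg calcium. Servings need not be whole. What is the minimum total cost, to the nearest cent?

$3.60

quinoa only: max(15/6, 188/29) = 6.483 servings → $6.16.
banana only: max(15/4, 188/8) = 23.5 servings → $7.05.
edamame only: max(15/5, 188/60) = 3.133 servings → $3.60.
quinoa + banana: intersection lies outside the first quadrant.
quinoa + edamame: intersection lies outside the first quadrant.
banana + edamame: intersection lies outside the first quadrant.
So the least-cost plan costs $3.60.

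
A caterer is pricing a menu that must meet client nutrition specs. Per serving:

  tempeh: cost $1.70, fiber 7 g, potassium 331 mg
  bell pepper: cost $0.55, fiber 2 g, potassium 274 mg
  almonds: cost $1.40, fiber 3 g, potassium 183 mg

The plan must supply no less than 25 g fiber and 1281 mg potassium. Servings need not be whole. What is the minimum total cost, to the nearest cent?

$6.11

A basic optimal solution has at most two foods positive. Try each food alone and each pair with both targets met exactly.
tempeh only: max(25/7, 1281/331) = 3.87 servings → $6.58.
bell pepper only: max(25/2, 1281/274) = 12.5 servings → $6.88.
almonds only: max(25/3, 1281/183) = 8.333 servings → $11.67.
tempeh + bell pepper with both tight: 3.414 servings and 0.551 servings → $6.11.
tempeh + almonds with both tight: 2.542 servings and 2.403 servings → $7.68.
bell pepper + almonds with both targets exact would need a negative amount; discard.
The minimum over all feasible corners is $6.11.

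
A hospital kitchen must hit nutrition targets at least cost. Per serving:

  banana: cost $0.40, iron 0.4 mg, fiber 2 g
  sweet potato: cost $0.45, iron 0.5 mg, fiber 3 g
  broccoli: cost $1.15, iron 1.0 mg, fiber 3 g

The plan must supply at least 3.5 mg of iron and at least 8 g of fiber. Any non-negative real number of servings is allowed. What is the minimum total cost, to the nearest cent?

$3.15

The cheapest plan sits at a corner of the feasible region — with two constraints it uses at most two foods.
banana only: max(3.5/0.4, 8/2) = 8.75 servings → $3.50.
sweet potato only: max(3.5/0.5, 8/3) = 7 servings → $3.15.
broccoli only: max(3.5/1.0, 8/3) = 3.5 servings → $4.03.
banana + sweet potato: intersection lies outside the first quadrant.
banana + broccoli: intersection lies outside the first quadrant.
sweet potato + broccoli: intersection lies outside the first quadrant.
Cheapest feasible corner: $3.15.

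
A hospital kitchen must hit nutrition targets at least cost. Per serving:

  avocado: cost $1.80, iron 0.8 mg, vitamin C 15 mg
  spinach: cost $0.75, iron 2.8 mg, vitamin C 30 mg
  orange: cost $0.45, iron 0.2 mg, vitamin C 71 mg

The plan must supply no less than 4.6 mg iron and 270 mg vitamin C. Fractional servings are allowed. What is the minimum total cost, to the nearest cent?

$2.50

With two linear requirements the optimum uses one or two foods; enumerate the corners.
avocado only: max(4.6/0.8, 270/15) = 18 servings → $32.40.
spinach only: max(4.6/2.8, 270/30) = 9 servings → $6.75.
orange only: max(4.6/0.2, 270/71) = 23 servings → $10.35.
avocado + spinach: the both-tight solution has a negative serving — not a feasible corner.
avocado + orange with both tight: 5.067 servings and 2.732 servings → $10.35.
spinach + orange with both tight: 1.414 servings and 3.205 servings → $2.50.
Cheapest feasible corner: $2.50.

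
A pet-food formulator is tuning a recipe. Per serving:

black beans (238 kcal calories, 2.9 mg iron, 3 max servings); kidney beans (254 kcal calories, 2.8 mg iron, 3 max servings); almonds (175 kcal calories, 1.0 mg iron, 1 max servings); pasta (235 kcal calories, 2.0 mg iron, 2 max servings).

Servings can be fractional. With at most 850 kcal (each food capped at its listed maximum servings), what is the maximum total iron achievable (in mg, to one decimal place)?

10.2 mg

Iron per kcal: black beans 0.01218, kidney beans 0.01102, pasta 0.008511, almonds 0.005714.
Take 3 servings of black beans: uses 714 kcal, +8.7 mg iron (running total 8.7 mg).
Take 0.5354 servings of kidney beans: uses 136 kcal, +1.5 mg iron (running total 10.2 mg).
Filling greedily by iron-per-kcal is optimal for one linear limit, giving 10.2 mg.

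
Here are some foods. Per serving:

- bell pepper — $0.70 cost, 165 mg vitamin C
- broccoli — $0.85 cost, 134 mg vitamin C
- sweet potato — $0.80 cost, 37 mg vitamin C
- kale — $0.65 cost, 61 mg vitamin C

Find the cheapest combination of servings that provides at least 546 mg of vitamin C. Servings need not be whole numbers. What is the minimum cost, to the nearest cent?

Cost per mg of vitamin C: bell pepper $0.0042, broccoli $0.0063, kale $0.0107, sweet potato $0.0216.
With no serving limits, use only bell pepper: 546 mg / 165 mg = 3.309 servings × $0.70 = $2.32.

$2.32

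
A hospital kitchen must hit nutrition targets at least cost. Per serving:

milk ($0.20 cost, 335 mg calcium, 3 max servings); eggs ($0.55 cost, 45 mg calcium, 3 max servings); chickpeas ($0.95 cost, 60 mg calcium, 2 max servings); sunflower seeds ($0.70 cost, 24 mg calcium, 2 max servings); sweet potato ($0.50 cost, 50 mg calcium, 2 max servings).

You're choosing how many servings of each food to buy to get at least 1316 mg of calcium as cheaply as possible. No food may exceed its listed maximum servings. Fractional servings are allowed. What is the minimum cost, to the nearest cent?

$4.45

Cost per mg of calcium: milk $0.0006, sweet potato $0.0100, eggs $0.0122, chickpeas $0.0158, sunflower seeds $0.0292.
Take 3 servings of milk: +1005.0 mg calcium for $0.60 (total $0.60, still need 311.0 mg).
Take 2 servings of sweet potato: +100.0 mg calcium for $1.00 (total $1.60, still need 211.0 mg).
Take 3 servings of eggs: +135.0 mg calcium for $1.65 (total $3.25, still need 76.0 mg).
Take 1.267 servings of chickpeas: +76.0 mg calcium for $1.20 (total $4.45, still need 0.0 mg).
Greedy by cheapest-per-mg is optimal for a single linear constraint, so the minimum cost is $4.45.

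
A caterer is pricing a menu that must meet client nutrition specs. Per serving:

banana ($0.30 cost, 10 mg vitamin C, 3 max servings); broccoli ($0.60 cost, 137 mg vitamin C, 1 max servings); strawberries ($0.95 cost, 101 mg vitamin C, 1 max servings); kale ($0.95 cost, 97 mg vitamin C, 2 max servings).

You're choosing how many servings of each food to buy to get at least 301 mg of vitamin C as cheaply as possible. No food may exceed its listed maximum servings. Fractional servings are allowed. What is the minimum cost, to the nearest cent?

$2.17

Cost per mg of vitamin C: broccoli $0.0044, strawberries $0.0094, kale $0.0098, banana $0.0300.
Take 1 serving of broccoli: +137.0 mg vitamin C for $0.60 (total $0.60, still need 164.0 mg).
Take 1 serving of strawberries: +101.0 mg vitamin C for $0.95 (total $1.55, still need 63.0 mg).
Take 0.6495 servings of kale: +63.0 mg vitamin C for $0.62 (total $2.17, still need 0.0 mg).
Filling from the cheapest source first is optimal under one linear minimum: $2.17.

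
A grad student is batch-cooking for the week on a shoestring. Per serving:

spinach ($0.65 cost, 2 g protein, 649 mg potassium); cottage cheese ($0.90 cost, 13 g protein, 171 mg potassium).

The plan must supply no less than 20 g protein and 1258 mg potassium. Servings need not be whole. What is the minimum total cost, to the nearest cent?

$2.20

Two binding constraints pin down two serving amounts, so the optimal mix uses at most two foods. The candidates are each food alone (scaled to the tighter of protein/potassium) and each pair with both constraints tight.
spinach only: max(20/2, 1258/649) = 10 servings → $6.50.
cottage cheese only: max(20/13, 1258/171) = 7.357 servings → $6.62.
spinach + cottage cheese with both tight: 1.598 servings and 1.293 servings → $2.20.
The minimum over all feasible corners is $2.20.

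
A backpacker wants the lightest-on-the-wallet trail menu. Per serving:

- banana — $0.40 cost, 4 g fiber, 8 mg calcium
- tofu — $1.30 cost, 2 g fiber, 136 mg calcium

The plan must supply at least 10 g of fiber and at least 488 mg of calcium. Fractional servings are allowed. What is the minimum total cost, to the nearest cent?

$4.90

This is a tiny linear program; its minimum lies at a vertex of the feasible set. List the vertices and price them.
banana only: max(10/4, 488/8) = 61 servings → $24.40.
tofu only: max(10/2, 488/136) = 5 servings → $6.50.
banana + tofu with both tight: 0.7273 servings and 3.545 servings → $4.90.
The minimum over all feasible corners is $4.90.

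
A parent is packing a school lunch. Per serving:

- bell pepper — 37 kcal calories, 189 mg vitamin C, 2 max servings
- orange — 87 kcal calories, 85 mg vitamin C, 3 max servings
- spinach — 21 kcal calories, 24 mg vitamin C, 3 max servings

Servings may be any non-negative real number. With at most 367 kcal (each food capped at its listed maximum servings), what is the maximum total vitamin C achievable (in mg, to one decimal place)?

674.7 mg

Vitamin C per kcal: bell pepper 5.108, spinach 1.143, orange 0.977.
Take 2 servings of bell pepper: uses 74 kcal, +378.0 mg vitamin C (running total 378.0 mg).
Take 3 servings of spinach: uses 63 kcal, +72.0 mg vitamin C (running total 450.0 mg).
Take 2.644 servings of orange: uses 230 kcal, +224.7 mg vitamin C (running total 674.7 mg).
Filling greedily by vitamin C-per-kcal is optimal for one linear limit, giving 674.7 mg.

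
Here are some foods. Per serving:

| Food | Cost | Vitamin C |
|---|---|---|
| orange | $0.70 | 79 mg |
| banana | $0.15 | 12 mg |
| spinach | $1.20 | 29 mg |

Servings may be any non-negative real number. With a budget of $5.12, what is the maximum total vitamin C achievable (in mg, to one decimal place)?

577.8 mg

Vitamin C per dollar: orange 112.9, banana 80, spinach 24.17.
With no serving limits, spend the whole cost allowance on orange: $5.12 / $0.70 × 79 mg = 577.8 mg.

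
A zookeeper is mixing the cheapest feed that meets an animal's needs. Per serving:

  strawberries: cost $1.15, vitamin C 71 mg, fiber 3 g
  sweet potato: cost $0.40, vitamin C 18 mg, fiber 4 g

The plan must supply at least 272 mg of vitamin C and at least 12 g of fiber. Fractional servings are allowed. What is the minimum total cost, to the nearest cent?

Two binding constraints pin down two serving amounts, so the optimal mix uses at most two foods. The candidates are each food alone (scaled to the tighter of vitamin C/fiber) and each pair with both constraints tight.
strawberries only: max(272/71, 12/3) = 4 servings → $4.60.
sweet potato only: max(272/18, 12/4) = 15.11 servings → $6.04.
strawberries + sweet potato with both tight: 3.791 servings and 0.1565 servings → $4.42.
So the least-cost plan costs $4.42.

$4.42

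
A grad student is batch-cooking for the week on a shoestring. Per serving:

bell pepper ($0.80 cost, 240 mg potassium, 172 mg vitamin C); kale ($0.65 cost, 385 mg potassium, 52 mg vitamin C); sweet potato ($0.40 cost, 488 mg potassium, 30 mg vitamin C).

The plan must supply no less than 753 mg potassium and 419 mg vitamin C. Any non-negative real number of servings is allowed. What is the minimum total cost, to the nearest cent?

At the optimum either one food covers both requirements or two foods hit both targets exactly; no other combination can be cheaper.
bell pepper only: max(753/240, 419/172) = 3.138 servings → $2.51.
kale only: max(753/385, 419/52) = 8.058 servings → $5.24.
sweet potato only: max(753/488, 419/30) = 13.97 servings → $5.59.
bell pepper + kale with both tight: 2.273 servings and 0.5388 servings → $2.17.
bell pepper + sweet potato with both tight: 2.37 servings and 0.3773 servings → $2.05.
kale + sweet potato: intersection lies outside the first quadrant.
So the least-cost plan costs $2.05.

$2.05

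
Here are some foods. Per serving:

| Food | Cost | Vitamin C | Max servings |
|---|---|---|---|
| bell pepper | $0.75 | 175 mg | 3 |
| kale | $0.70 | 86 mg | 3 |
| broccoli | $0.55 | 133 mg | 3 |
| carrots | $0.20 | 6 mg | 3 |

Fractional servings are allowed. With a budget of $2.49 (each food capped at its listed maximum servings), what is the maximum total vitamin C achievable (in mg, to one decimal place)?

Vitamin C per dollar: broccoli 241.8, bell pepper 233.3, kale 122.9, carrots 30.
Take 3 servings of broccoli: spends $1.65, +399.0 mg vitamin C (running total 399.0 mg).
Take 1.12 servings of bell pepper: spends $0.84, +196.0 mg vitamin C (running total 595.0 mg).
Filling greedily by vitamin C-per-dollar is optimal for one linear limit, giving 595.0 mg.

595.0 mg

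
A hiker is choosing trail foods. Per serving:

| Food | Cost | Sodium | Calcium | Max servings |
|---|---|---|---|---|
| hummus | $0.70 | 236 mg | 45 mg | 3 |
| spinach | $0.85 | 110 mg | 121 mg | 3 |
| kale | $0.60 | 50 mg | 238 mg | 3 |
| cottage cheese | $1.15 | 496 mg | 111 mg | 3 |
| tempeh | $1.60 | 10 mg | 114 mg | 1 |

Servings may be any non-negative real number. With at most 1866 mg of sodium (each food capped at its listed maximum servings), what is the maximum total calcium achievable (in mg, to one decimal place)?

Calcium per mg sodium: tempeh 11.4, kale 4.76, spinach 1.1, cottage cheese 0.2238, hummus 0.1907.
Take 1 serving of tempeh: uses 10 mg sodium, +114.0 mg calcium (running total 114.0 mg).
Take 3 servings of kale: uses 150 mg sodium, +714.0 mg calcium (running total 828.0 mg).
Take 3 servings of spinach: uses 330 mg sodium, +363.0 mg calcium (running total 1191.0 mg).
Take 2.774 servings of cottage cheese: uses 1376 mg sodium, +307.9 mg calcium (running total 1498.9 mg).
Filling greedily by calcium-per-mg sodium is optimal for one linear limit, giving 1498.9 mg.

1498.9 mg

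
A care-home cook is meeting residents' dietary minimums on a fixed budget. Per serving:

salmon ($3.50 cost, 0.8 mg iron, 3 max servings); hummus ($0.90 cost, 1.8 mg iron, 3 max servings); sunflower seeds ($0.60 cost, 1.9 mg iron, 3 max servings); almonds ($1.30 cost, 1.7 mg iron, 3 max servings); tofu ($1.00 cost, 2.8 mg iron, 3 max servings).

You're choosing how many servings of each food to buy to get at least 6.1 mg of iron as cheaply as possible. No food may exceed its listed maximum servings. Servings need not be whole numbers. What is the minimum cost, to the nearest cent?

$1.94

Cost per mg of iron: sunflower seeds $0.3158, tofu $0.3571, hummus $0.5000, almonds $0.7647, salmon $4.3750.
Take 3 servings of sunflower seeds: +5.7 mg iron for $1.80 (total $1.80, still need 0.4 mg).
Take 0.1429 servings of tofu: +0.4 mg iron for $0.14 (total $1.94, still need 0.0 mg).
Filling from the cheapest source first is optimal under one linear minimum: $1.94.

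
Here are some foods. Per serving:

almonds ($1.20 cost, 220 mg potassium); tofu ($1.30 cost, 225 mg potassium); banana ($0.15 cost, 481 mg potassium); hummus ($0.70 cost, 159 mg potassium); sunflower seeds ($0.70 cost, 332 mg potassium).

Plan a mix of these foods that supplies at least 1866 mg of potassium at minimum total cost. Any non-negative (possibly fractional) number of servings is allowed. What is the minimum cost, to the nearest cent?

$0.58

Cost per mg of potassium: banana $0.0003, sunflower seeds $0.0021, hummus $0.0044, almonds $0.0055, tofu $0.0058.
With no serving limits, use only banana: 1866 mg / 481 mg = 3.879 servings × $0.15 = $0.58.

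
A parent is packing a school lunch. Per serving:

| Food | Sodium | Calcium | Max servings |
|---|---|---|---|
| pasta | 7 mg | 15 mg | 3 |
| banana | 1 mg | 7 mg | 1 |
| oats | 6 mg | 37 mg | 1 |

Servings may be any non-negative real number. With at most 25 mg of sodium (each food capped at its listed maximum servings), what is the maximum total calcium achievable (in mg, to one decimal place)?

82.6 mg

Calcium per mg sodium: banana 7, oats 6.167, pasta 2.143.
Take 1 serving of banana: uses 1 mg sodium, +7.0 mg calcium (running total 7.0 mg).
Take 1 serving of oats: uses 6 mg sodium, +37.0 mg calcium (running total 44.0 mg).
Take 2.571 servings of pasta: uses 18 mg sodium, +38.6 mg calcium (running total 82.6 mg).
Greedy by best ratio exhausts the sodium allowance optimally: 82.6 mg.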